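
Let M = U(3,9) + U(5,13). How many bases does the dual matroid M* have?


(M1+M2)* = M1* + M2*.
M1* = U(6,9), bases: C(9,6) = 84.
M2* = U(8,13), bases: C(13,8) = 1287.
|B(M*)| = 84 * 1287 = 108108.

108108


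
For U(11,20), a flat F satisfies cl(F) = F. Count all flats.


Flats of U(11,20): every subset of size < 11 is a flat, plus E itself.
Count = (20 choose 0) + (20 choose 1) + (20 choose 2) + (20 choose 3) + (20 choose 4) + (20 choose 5) + (20 choose 6) + (20 choose 7) + (20 choose 8) + (20 choose 9) + (20 choose 10) + 1
     = 1 + 20 + 190 + 1140 + 4845 + 15504 + 38760 + 77520 + 125970 + 167960 + 184756 + 1
     = 616667.

616667


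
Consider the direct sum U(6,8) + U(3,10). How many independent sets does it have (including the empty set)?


For a direct sum, |I(M1+M2)| = |I(M1)| * |I(M2)|.
|I(U(6,8))| = sum C(8,k) for k=0..6 = 247.
|I(U(3,10))| = sum C(10,k) for k=0..3 = 176.
Total = 247 * 176 = 43472.

43472


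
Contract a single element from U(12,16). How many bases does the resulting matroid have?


Contracting e from U(12,16) gives U(11,15).
Bases of U(11,15) = C(15,11) = 15! / (11! * 4!) = 1365.

1365


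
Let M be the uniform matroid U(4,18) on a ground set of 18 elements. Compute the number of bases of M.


Bases of U(4,18) are all 4-element subsets of the 18-element ground set.
Number of bases = C(18,4).
C(18,4) = 18! / (4! * 14!) = 3060.

3060


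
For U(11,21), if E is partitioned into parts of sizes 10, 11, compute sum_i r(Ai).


r(Ai) = min(|Ai|, 11) for each part.
Sum = min(10,11) + min(11,11)
    = 10 + 11
    = 21.

21


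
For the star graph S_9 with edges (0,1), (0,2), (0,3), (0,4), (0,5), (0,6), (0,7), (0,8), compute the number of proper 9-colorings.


P(tree, k) = k * (k-1)^(8) for any tree on 9 vertices.
P(9) = 9 * 8^8 = 9 * 16777216 = 150994944.

150994944


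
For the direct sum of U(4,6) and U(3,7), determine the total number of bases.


Bases of a direct sum M1 + M2: |B| = |B(M1)| * |B(M2)|.
|B(U(4,6))| = C(6,4) = 15.
|B(U(3,7))| = C(7,3) = 35.
Total bases = 15 * 35 = 525.

525


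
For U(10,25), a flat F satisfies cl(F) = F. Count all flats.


Flats of U(10,25): every subset of size < 10 is a flat, plus E itself.
Count = (25 choose 0) + (25 choose 1) + (25 choose 2) + (25 choose 3) + (25 choose 4) + (25 choose 5) + (25 choose 6) + (25 choose 7) + (25 choose 8) + (25 choose 9) + 1
     = 1 + 25 + 300 + 2300 + 12650 + 53130 + 177100 + 480700 + 1081575 + 2042975 + 1
     = 3850757.

3850757


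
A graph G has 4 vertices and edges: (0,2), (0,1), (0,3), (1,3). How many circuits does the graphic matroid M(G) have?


A circuit in a graphic matroid = edge set of a simple cycle.
G has 4 vertices and 4 edges.
Enumerating all minimal edge subsets forming cycles...
Total circuits found: 1.

1


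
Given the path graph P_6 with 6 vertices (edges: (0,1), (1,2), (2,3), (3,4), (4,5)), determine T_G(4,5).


A path on 6 vertices is a tree with 5 edges.
T(x,y) = x^(5) for any tree.
T(4,5) = 4^5 = 1024.

1024


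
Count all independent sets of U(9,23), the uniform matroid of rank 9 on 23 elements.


Independent sets of U(9,23) are all subsets of size <= 9.
Count = (23 choose 0) + (23 choose 1) + (23 choose 2) + (23 choose 3) + (23 choose 4) + (23 choose 5) + (23 choose 6) + (23 choose 7) + (23 choose 8) + (23 choose 9)
     = 1 + 23 + 253 + 1771 + 8855 + 33649 + 100947 + 245157 + 490314 + 817190
     = 1698160.

1698160


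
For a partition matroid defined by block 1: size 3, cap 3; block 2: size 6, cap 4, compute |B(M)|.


A basis picks exactly ci elements from block i.
Number of bases = product of C(|Si|, ci).
= C(3,3) * C(6,4)
= 1 * 15
= 15.

15


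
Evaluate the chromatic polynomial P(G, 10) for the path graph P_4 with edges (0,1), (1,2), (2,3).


P(P_4, k) = k * (k-1)^(3).
P(10) = 10 * 9^3 = 10 * 729 = 7290.

7290


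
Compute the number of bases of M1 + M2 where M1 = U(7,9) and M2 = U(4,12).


Bases of a direct sum M1 + M2: |B| = |B(M1)| * |B(M2)|.
|B(U(7,9))| = C(9,7) = 36.
|B(U(4,12))| = C(12,4) = 495.
Total bases = 36 * 495 = 17820.

17820


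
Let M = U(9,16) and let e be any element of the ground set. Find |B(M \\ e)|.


Deleting e from U(9,16) gives U(9,15) since n > r.
Bases of U(9,15) = C(15,9) = 15! / (9! * 6!) = 5005.

5005


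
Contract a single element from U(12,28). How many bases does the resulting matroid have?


Contracting e from U(12,28) gives U(11,27).
Bases of U(11,27) = (27 choose 11) = 13037895.

13037895


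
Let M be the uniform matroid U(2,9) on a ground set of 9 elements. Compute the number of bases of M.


Bases of U(2,9) are all 2-element subsets of the 9-element ground set.
Number of bases = C(9,2).
C(9,2) = (9 * 8) / (1 * 2) = 36.

36


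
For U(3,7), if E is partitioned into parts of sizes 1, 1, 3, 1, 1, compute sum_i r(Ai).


r(Ai) = min(|Ai|, 3) for each part.
Sum = min(1,3) + min(1,3) + min(3,3) + min(1,3) + min(1,3)
    = 1 + 1 + 3 + 1 + 1
    = 7.

7


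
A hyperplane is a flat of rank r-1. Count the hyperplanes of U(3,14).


Hyperplanes of U(3,14) are flats of rank 2.
In a uniform matroid, these are exactly the (2)-element subsets.
Count = C(14,2) = 14! / (2! * 12!) = 91.

91


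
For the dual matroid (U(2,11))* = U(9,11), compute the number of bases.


The dual of U(r,n) is U(n-r, n) = U(9,11).
Bases of U(9,11) are all (9)-element subsets.
|B(M*)| = (11 choose 9) = 55.

55


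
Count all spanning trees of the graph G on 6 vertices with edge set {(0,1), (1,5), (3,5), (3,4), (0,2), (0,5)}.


By Kirchhoff's matrix tree theorem, the number of spanning trees equals
the determinant of any cofactor of the Laplacian matrix L.
G has 6 vertices and 6 edges.
Computing the (5 x 5) cofactor determinant gives 3.

3


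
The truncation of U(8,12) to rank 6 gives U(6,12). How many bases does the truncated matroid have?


Truncating U(8,12) to rank 6 gives U(6,12).
Bases of U(6,12) are all 6-element subsets of 12 elements.
Number of bases = (12 choose 6) = 924.

924


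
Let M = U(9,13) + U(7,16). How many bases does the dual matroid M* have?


(M1+M2)* = M1* + M2*.
M1* = U(4,13), bases: C(13,4) = 715.
M2* = U(9,16), bases: C(16,9) = 11440.
|B(M*)| = 715 * 11440 = 8179600.

8179600


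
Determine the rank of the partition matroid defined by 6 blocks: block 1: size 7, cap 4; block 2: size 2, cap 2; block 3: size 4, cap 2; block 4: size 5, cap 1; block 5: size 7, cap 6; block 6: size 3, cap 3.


Rank of a partition matroid = sum of min(|Si|, ci) for each block.
= min(7,4) + min(2,2) + min(4,2) + min(5,1) + min(7,6) + min(3,3)
= 4 + 2 + 2 + 1 + 6 + 3
= 18.

18


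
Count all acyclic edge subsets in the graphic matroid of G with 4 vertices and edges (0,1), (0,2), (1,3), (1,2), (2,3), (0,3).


An independent set in a graphic matroid is an acyclic edge subset.
G has 4 vertices and 6 edges.
Enumerate all 2^6 = 64 subsets, checking for acyclicity.
Total independent sets = 38.

38


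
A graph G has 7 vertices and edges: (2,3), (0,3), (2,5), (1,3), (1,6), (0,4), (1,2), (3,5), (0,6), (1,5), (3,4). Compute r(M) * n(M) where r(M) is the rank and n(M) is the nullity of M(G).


r(M) = |V| - c = 7 - 1 = 6.
nullity = |E| - r(M) = 11 - 6 = 5.
Product = 6 * 5 = 30.

30


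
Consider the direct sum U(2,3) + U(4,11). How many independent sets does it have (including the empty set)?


For a direct sum, |I(M1+M2)| = |I(M1)| * |I(M2)|.
|I(U(2,3))| = sum C(3,k) for k=0..2 = 7.
|I(U(4,11))| = sum C(11,k) for k=0..4 = 562.
Total = 7 * 562 = 3934.

3934


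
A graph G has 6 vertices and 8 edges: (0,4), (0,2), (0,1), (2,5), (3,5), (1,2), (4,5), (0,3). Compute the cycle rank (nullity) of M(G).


Cycle rank (nullity) = |E| - r(M) = |E| - (|V| - c).
|E| = 8, |V| = 6, c = 1.
Nullity = 8 - (6 - 1) = 8 - 5 = 3.

3


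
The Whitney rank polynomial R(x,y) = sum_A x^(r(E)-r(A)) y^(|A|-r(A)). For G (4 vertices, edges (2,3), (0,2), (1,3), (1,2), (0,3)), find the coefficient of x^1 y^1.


R(x,y) = sum over A in 2^E of x^(r(E)-r(A)) * y^(|A|-r(A)).
G has 4 vertices, 5 edges. r(E) = 3.
Enumerate all 2^5 = 32 subsets.
Count subsets with r(E)-r(A)=1 and |A|-r(A)=1: 2.

2


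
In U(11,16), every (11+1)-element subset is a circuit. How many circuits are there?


In U(11,16), circuits are the (12)-element subsets.
Any set of 12 elements is dependent, and removing any one element gives
an independent set of size 11, so it is a minimal dependent set.
Number of circuits = C(16,12) = 1820.

1820


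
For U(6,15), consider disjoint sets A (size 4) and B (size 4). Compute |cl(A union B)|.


|A union B| = 4 + 4 = 8 (disjoint).
In U(6,15), cl(S) = S if |S| < 6, else cl(S) = E.
Since 8 >= 6, cl(A union B) = E.
|cl(A union B)| = 15.

15


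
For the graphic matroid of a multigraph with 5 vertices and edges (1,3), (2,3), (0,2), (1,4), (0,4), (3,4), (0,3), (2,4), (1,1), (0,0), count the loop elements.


In a graphic matroid, a loop is a self-loop edge (u,u) with rank 0.
Examining all 10 edges for self-loops...
Self-loops found: (1,1), (0,0)
Number of loops = 2.

2


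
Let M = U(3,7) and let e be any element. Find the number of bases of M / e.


Contracting e from U(3,7) gives U(2,6).
Bases of U(2,6) = C(6,2) = (6 * 5) / (1 * 2) = 15.

15


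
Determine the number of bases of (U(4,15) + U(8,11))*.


(M1+M2)* = M1* + M2*.
M1* = U(11,15), bases: C(15,11) = 1365.
M2* = U(3,11), bases: C(11,3) = 165.
|B(M*)| = 1365 * 165 = 225225.

225225


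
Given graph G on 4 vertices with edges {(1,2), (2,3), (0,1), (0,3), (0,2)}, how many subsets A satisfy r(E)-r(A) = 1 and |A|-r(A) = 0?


R(x,y) = sum over A in 2^E of x^(r(E)-r(A)) * y^(|A|-r(A)).
G has 4 vertices, 5 edges. r(E) = 3.
Enumerate all 2^5 = 32 subsets.
Count subsets with r(E)-r(A)=1 and |A|-r(A)=0: 10.

10


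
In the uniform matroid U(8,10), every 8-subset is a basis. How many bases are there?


Bases of U(8,10) are all 8-element subsets of the 10-element ground set.
Number of bases = C(10,8).
C(10,8) = 45.

45


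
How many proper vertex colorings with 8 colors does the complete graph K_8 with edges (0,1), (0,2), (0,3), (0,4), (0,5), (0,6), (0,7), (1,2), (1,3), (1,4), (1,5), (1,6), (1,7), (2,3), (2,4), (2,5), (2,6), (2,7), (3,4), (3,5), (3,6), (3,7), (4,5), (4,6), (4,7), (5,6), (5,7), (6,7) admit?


P(K_8, k) = k(k-1)(k-2)...(k-7).
P(8) = (8) * (7) * (6) * (5) * (4) * (3) * (2) * (1) = 40320.

40320


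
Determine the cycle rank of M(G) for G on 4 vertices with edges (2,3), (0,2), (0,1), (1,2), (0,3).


Cycle rank (nullity) = |E| - r(M) = |E| - (|V| - c).
|E| = 5, |V| = 4, c = 1.
Nullity = 5 - (4 - 1) = 5 - 3 = 2.

2


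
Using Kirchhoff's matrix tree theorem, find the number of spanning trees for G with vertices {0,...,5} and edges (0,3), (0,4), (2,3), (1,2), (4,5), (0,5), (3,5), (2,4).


By Kirchhoff's matrix tree theorem, the number of spanning trees equals
the determinant of any cofactor of the Laplacian matrix L.
G has 6 vertices and 8 edges.
Computing the (5 x 5) cofactor determinant gives 24.

24


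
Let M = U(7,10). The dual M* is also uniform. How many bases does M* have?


The dual of U(r,n) is U(n-r, n) = U(3,10).
Bases of U(3,10) are all (3)-element subsets.
|B(M*)| = C(10,3) = (10 * 9 * 8) / (1 * 2 * 3) = 120.

120


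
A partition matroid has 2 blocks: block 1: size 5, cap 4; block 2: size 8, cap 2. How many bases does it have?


A basis picks exactly ci elements from block i.
Number of bases = product of C(|Si|, ci).
= C(5,4) * C(8,2)
= 5 * 28
= 140.

140


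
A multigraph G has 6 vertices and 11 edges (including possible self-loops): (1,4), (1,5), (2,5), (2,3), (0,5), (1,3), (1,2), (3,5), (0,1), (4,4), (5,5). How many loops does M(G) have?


In a graphic matroid, a loop is a self-loop edge (u,u) with rank 0.
Examining all 11 edges for self-loops...
Self-loops found: (4,4), (5,5)
Number of loops = 2.

2


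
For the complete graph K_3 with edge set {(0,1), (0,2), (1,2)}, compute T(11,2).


T(K_3; x,y) = x^2 + x + y.
T(11,2) = 121 + 11 + 2 = 134.

134


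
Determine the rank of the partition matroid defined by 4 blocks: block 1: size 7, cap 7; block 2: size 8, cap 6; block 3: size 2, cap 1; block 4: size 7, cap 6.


Rank of a partition matroid = sum of min(|Si|, ci) for each block.
= min(7,7) + min(8,6) + min(2,1) + min(7,6)
= 7 + 6 + 1 + 6
= 20.

20


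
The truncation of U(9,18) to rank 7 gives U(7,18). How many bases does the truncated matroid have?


Truncating U(9,18) to rank 7 gives U(7,18).
Bases of U(7,18) are all 7-element subsets of 18 elements.
Number of bases = C(18,7) = 18! / (7! * 11!) = 31824.

31824


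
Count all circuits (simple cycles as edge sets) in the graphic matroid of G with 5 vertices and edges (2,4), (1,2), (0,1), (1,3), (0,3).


A circuit in a graphic matroid = edge set of a simple cycle.
G has 5 vertices and 5 edges.
Enumerating all minimal edge subsets forming cycles...
Total circuits found: 1.

1


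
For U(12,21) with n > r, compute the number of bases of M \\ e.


Deleting e from U(12,21) gives U(12,20) since n > r.
Bases of U(12,20) = (20 choose 12) = 125970.

125970


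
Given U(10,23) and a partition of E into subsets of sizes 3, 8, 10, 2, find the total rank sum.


r(Ai) = min(|Ai|, 10) for each part.
Sum = min(3,10) + min(8,10) + min(10,10) + min(2,10)
    = 3 + 8 + 10 + 2
    = 23.

23


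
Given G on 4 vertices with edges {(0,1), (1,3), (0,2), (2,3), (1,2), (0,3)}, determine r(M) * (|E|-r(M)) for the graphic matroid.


r(M) = |V| - c = 4 - 1 = 3.
nullity = |E| - r(M) = 6 - 3 = 3.
Product = 3 * 3 = 9.

9


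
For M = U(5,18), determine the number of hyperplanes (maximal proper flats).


Hyperplanes of U(5,18) are flats of rank 4.
In a uniform matroid, these are exactly the (4)-element subsets.
Count = C(18,4) = (18 * 17 * 16 * 15) / (1 * 2 * 3 * 4) = 3060.

3060


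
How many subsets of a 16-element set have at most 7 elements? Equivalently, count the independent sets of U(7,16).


Independent sets of U(7,16) are all subsets of size <= 7.
Count = (16 choose 0) + (16 choose 1) + (16 choose 2) + (16 choose 3) + (16 choose 4) + (16 choose 5) + (16 choose 6) + (16 choose 7)
     = 1 + 16 + 120 + 560 + 1820 + 4368 + 8008 + 11440
     = 26333.

26333


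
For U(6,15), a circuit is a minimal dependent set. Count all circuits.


In U(6,15), circuits are the (7)-element subsets.
Any set of 7 elements is dependent, and removing any one element gives
an independent set of size 6, so it is a minimal dependent set.
Number of circuits = (15 choose 7) = 6435.

6435


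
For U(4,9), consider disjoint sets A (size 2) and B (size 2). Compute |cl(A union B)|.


|A union B| = 2 + 2 = 4 (disjoint).
In U(4,9), cl(S) = S if |S| < 4, else cl(S) = E.
Since 4 >= 4, cl(A union B) = E.
|cl(A union B)| = 9.

9


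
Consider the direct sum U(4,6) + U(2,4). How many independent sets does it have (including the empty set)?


For a direct sum, |I(M1+M2)| = |I(M1)| * |I(M2)|.
|I(U(4,6))| = sum C(6,k) for k=0..4 = 57.
|I(U(2,4))| = sum C(4,k) for k=0..2 = 11.
Total = 57 * 11 = 627.

627


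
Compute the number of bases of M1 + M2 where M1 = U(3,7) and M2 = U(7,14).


Bases of a direct sum M1 + M2: |B| = |B(M1)| * |B(M2)|.
|B(U(3,7))| = C(7,3) = 35.
|B(U(7,14))| = C(14,7) = 3432.
Total bases = 35 * 3432 = 120120.

120120


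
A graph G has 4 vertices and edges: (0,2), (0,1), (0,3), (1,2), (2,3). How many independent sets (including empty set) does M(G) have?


An independent set in a graphic matroid is an acyclic edge subset.
G has 4 vertices and 5 edges.
Enumerate all 2^5 = 32 subsets, checking for acyclicity.
Total independent sets = 24.

24


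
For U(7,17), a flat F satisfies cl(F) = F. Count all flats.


Flats of U(7,17): every subset of size < 7 is a flat, plus E itself.
Count = (17 choose 0) + (17 choose 1) + (17 choose 2) + (17 choose 3) + (17 choose 4) + (17 choose 5) + (17 choose 6) + 1
     = 1 + 17 + 136 + 680 + 2380 + 6188 + 12376 + 1
     = 21779.

21779


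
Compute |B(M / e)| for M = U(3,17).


Contracting e from U(3,17) gives U(2,16).
Bases of U(2,16) = (16 choose 2) = 120.

120


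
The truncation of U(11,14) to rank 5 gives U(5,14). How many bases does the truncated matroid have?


Truncating U(11,14) to rank 5 gives U(5,14).
Bases of U(5,14) are all 5-element subsets of 14 elements.
Number of bases = C(14,5) = 2002.

2002


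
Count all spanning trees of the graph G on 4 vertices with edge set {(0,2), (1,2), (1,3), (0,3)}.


By Kirchhoff's matrix tree theorem, the number of spanning trees equals
the determinant of any cofactor of the Laplacian matrix L.
G has 4 vertices and 4 edges.
Computing the (3 x 3) cofactor determinant gives 4.

4


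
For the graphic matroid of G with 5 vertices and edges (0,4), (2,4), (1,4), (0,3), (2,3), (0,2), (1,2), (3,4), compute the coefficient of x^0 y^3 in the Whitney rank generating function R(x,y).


R(x,y) = sum over A in 2^E of x^(r(E)-r(A)) * y^(|A|-r(A)).
G has 5 vertices, 8 edges. r(E) = 4.
Enumerate all 2^8 = 256 subsets.
Count subsets with r(E)-r(A)=0 and |A|-r(A)=3: 8.

8


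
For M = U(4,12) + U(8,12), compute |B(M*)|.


(M1+M2)* = M1* + M2*.
M1* = U(8,12), bases: C(12,8) = 495.
M2* = U(4,12), bases: C(12,4) = 495.
|B(M*)| = 495 * 495 = 245025.

245025


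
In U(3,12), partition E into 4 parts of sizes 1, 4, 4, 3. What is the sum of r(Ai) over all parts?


r(Ai) = min(|Ai|, 3) for each part.
Sum = min(1,3) + min(4,3) + min(4,3) + min(3,3)
    = 1 + 3 + 3 + 3
    = 10.

10


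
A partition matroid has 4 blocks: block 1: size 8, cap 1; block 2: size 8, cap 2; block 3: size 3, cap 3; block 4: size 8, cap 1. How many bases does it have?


A basis picks exactly ci elements from block i.
Number of bases = product of C(|Si|, ci).
= C(8,1) * C(8,2) * C(3,3) * C(8,1)
= 8 * 28 * 1 * 8
= 1792.

1792


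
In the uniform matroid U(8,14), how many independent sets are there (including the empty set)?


Independent sets of U(8,14) are all subsets of size <= 8.
Count = (14 choose 0) + (14 choose 1) + (14 choose 2) + (14 choose 3) + (14 choose 4) + (14 choose 5) + (14 choose 6) + (14 choose 7) + (14 choose 8)
     = 1 + 14 + 91 + 364 + 1001 + 2002 + 3003 + 3432 + 3003
     = 12911.

12911


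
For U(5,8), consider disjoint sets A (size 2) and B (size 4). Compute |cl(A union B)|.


|A union B| = 2 + 4 = 6 (disjoint).
In U(5,8), cl(S) = S if |S| < 5, else cl(S) = E.
Since 6 >= 5, cl(A union B) = E.
|cl(A union B)| = 8.

8


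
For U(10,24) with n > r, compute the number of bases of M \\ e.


Deleting e from U(10,24) gives U(10,23) since n > r.
Bases of U(10,23) = C(23,10) = 23! / (10! * 13!) = 1144066.

1144066


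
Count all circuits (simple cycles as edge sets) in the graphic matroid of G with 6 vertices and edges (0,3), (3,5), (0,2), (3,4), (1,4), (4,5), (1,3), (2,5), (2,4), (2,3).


A circuit in a graphic matroid = edge set of a simple cycle.
G has 6 vertices and 10 edges.
Enumerating all minimal edge subsets forming cycles...
Total circuits found: 19.

19


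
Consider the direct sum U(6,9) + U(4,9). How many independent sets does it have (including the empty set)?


For a direct sum, |I(M1+M2)| = |I(M1)| * |I(M2)|.
|I(U(6,9))| = sum C(9,k) for k=0..6 = 466.
|I(U(4,9))| = sum C(9,k) for k=0..4 = 256.
Total = 466 * 256 = 119296.

119296


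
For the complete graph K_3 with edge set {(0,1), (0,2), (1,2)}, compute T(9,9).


T(K_3; x,y) = x^2 + x + y.
T(9,9) = 81 + 9 + 9 = 99.

99


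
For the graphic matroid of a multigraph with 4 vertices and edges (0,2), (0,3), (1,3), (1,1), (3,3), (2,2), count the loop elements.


In a graphic matroid, a loop is a self-loop edge (u,u) with rank 0.
Examining all 6 edges for self-loops...
Self-loops found: (1,1), (3,3), (2,2)
Number of loops = 3.

3


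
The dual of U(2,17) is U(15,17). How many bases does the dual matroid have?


The dual of U(r,n) is U(n-r, n) = U(15,17).
Bases of U(15,17) are all (15)-element subsets.
|B(M*)| = C(17,15) = 17! / (15! * 2!) = 136.

136


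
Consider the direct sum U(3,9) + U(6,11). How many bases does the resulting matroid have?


Bases of a direct sum M1 + M2: |B| = |B(M1)| * |B(M2)|.
|B(U(3,9))| = C(9,3) = 84.
|B(U(6,11))| = C(11,6) = 462.
Total bases = 84 * 462 = 38808.

38808


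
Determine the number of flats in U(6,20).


Flats of U(6,20): every subset of size < 6 is a flat, plus E itself.
Count = C(20,0) + C(20,1) + C(20,2) + C(20,3) + C(20,4) + C(20,5) + 1
     = 1 + 20 + 190 + 1140 + 4845 + 15504 + 1
     = 21701.

21701


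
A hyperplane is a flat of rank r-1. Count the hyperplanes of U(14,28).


Hyperplanes of U(14,28) are flats of rank 13.
In a uniform matroid, these are exactly the (13)-element subsets.
Count = C(28,13) = 37442160.

37442160


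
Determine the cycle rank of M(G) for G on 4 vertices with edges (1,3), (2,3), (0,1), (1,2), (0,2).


Cycle rank (nullity) = |E| - r(M) = |E| - (|V| - c).
|E| = 5, |V| = 4, c = 1.
Nullity = 5 - (4 - 1) = 5 - 3 = 2.

2


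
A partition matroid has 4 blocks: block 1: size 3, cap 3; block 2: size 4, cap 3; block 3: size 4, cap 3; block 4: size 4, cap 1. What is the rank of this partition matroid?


Rank of a partition matroid = sum of min(|Si|, ci) for each block.
= min(3,3) + min(4,3) + min(4,3) + min(4,1)
= 3 + 3 + 3 + 1
= 10.

10


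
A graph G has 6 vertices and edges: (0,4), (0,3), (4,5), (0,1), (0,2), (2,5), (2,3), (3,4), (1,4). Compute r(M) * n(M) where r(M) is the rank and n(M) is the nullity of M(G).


r(M) = |V| - c = 6 - 1 = 5.
nullity = |E| - r(M) = 9 - 5 = 4.
Product = 5 * 4 = 20.

20


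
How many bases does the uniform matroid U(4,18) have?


Bases of U(4,18) are all 4-element subsets of the 18-element ground set.
Number of bases = C(18,4).
(18 choose 4) = 3060.

3060


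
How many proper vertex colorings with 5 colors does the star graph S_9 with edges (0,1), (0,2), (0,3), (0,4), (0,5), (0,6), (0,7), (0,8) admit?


P(tree, k) = k * (k-1)^(8) for any tree on 9 vertices.
P(5) = 5 * 4^8 = 5 * 65536 = 327680.

327680


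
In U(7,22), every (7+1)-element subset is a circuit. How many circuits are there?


In U(7,22), circuits are the (8)-element subsets.
Any set of 8 elements is dependent, and removing any one element gives
an independent set of size 7, so it is a minimal dependent set.
Number of circuits = C(22,8) = 22! / (8! * 14!) = 319770.

319770


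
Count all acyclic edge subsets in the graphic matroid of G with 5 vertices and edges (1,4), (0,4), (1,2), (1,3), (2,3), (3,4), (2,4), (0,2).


An independent set in a graphic matroid is an acyclic edge subset.
G has 5 vertices and 8 edges.
Enumerate all 2^8 = 256 subsets, checking for acyclicity.
Total independent sets = 128.

128


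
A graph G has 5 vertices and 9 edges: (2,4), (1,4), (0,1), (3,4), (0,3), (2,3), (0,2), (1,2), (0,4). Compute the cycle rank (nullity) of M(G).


Cycle rank (nullity) = |E| - r(M) = |E| - (|V| - c).
|E| = 9, |V| = 5, c = 1.
Nullity = 9 - (5 - 1) = 9 - 4 = 5.

5


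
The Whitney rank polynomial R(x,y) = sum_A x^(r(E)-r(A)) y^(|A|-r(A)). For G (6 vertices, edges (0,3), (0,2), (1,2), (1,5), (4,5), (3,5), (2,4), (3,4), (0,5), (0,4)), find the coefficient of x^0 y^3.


R(x,y) = sum over A in 2^E of x^(r(E)-r(A)) * y^(|A|-r(A)).
G has 6 vertices, 10 edges. r(E) = 5.
Enumerate all 2^10 = 1024 subsets.
Count subsets with r(E)-r(A)=0 and |A|-r(A)=3: 44.

44


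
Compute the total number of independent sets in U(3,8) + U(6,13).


For a direct sum, |I(M1+M2)| = |I(M1)| * |I(M2)|.
|I(U(3,8))| = sum C(8,k) for k=0..3 = 93.
|I(U(6,13))| = sum C(13,k) for k=0..6 = 4096.
Total = 93 * 4096 = 380928.

380928


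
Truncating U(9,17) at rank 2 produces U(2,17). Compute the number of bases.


Truncating U(9,17) to rank 2 gives U(2,17).
Bases of U(2,17) are all 2-element subsets of 17 elements.
Number of bases = C(17,2) = 17! / (2! * 15!) = 136.

136


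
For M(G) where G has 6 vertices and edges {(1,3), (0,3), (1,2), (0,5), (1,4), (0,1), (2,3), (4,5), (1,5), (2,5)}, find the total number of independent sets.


An independent set in a graphic matroid is an acyclic edge subset.
G has 6 vertices and 10 edges.
Enumerate all 2^10 = 1024 subsets, checking for acyclicity.
Total independent sets = 450.

450


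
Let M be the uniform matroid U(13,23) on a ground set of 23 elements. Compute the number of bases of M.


Bases of U(13,23) are all 13-element subsets of the 23-element ground set.
Number of bases = C(23,13).
C(23,13) = 1144066.

1144066


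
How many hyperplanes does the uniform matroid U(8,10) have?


Hyperplanes of U(8,10) are flats of rank 7.
In a uniform matroid, these are exactly the (7)-element subsets.
Count = C(10,7) = 10! / (7! * 3!) = 120.

120


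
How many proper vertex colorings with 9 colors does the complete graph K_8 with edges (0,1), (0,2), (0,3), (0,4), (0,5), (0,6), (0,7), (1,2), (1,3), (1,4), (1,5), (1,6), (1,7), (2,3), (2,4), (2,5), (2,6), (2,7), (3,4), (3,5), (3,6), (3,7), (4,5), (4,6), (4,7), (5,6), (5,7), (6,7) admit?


P(K_8, k) = k(k-1)(k-2)...(k-7).
P(9) = (9) * (8) * (7) * (6) * (5) * (4) * (3) * (2) = 362880.

362880


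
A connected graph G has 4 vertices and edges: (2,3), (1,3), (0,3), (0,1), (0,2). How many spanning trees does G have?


By Kirchhoff's matrix tree theorem, the number of spanning trees equals
the determinant of any cofactor of the Laplacian matrix L.
G has 4 vertices and 5 edges.
Computing the (3 x 3) cofactor determinant gives 8.

8


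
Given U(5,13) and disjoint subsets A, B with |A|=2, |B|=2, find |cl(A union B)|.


|A union B| = 2 + 2 = 4 (disjoint).
In U(5,13), cl(S) = S if |S| < 5, else cl(S) = E.
Since 4 < 5, cl(A union B) = A union B.
|cl(A union B)| = 4.

4


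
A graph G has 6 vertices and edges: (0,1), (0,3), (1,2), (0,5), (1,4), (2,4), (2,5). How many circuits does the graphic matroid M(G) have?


A circuit in a graphic matroid = edge set of a simple cycle.
G has 6 vertices and 7 edges.
Enumerating all minimal edge subsets forming cycles...
Total circuits found: 3.

3


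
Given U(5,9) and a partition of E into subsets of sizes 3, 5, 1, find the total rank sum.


r(Ai) = min(|Ai|, 5) for each part.
Sum = min(3,5) + min(5,5) + min(1,5)
    = 3 + 5 + 1
    = 9.

9


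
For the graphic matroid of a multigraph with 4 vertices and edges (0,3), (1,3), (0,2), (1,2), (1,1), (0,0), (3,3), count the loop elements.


In a graphic matroid, a loop is a self-loop edge (u,u) with rank 0.
Examining all 7 edges for self-loops...
Self-loops found: (1,1), (0,0), (3,3)
Number of loops = 3.

3


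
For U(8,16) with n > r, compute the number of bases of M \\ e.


Deleting e from U(8,16) gives U(8,15) since n > r.
Bases of U(8,15) = C(15,8) = 15! / (8! * 7!) = 6435.

6435


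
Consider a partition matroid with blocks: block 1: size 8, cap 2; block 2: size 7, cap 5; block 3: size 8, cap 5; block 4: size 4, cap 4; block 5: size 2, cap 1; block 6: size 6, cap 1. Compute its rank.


Rank of a partition matroid = sum of min(|Si|, ci) for each block.
= min(8,2) + min(7,5) + min(8,5) + min(4,4) + min(2,1) + min(6,1)
= 2 + 5 + 5 + 4 + 1 + 1
= 18.

18


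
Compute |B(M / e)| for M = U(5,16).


Contracting e from U(5,16) gives U(4,15).
Bases of U(4,15) = C(15,4) = (15 * 14 * 13 * 12) / (1 * 2 * 3 * 4) = 1365.

1365


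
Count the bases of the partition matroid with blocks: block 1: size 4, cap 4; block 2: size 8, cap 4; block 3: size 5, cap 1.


A basis picks exactly ci elements from block i.
Number of bases = product of C(|Si|, ci).
= C(4,4) * C(8,4) * C(5,1)
= 1 * 70 * 5
= 350.

350


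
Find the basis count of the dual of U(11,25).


The dual of U(r,n) is U(n-r, n) = U(14,25).
Bases of U(14,25) are all (14)-element subsets.
|B(M*)| = (25 choose 14) = 4457400.

4457400


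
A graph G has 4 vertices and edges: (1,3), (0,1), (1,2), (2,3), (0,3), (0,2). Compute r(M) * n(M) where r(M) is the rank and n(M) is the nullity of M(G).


r(M) = |V| - c = 4 - 1 = 3.
nullity = |E| - r(M) = 6 - 3 = 3.
Product = 3 * 3 = 9.

9


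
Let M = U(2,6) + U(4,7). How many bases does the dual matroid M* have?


(M1+M2)* = M1* + M2*.
M1* = U(4,6), bases: C(6,4) = 15.
M2* = U(3,7), bases: C(7,3) = 35.
|B(M*)| = 15 * 35 = 525.

525


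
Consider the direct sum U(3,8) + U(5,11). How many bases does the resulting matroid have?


Bases of a direct sum M1 + M2: |B| = |B(M1)| * |B(M2)|.
|B(U(3,8))| = C(8,3) = 56.
|B(U(5,11))| = C(11,5) = 462.
Total bases = 56 * 462 = 25872.

25872


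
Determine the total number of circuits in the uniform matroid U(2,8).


In U(2,8), circuits are the (3)-element subsets.
Any set of 3 elements is dependent, and removing any one element gives
an independent set of size 2, so it is a minimal dependent set.
Number of circuits = C(8,3) = (8 * 7 * 6) / (1 * 2 * 3) = 56.

56


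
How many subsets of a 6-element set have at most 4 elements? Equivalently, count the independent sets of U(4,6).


Independent sets of U(4,6) are all subsets of size <= 4.
Count = (6 choose 0) + (6 choose 1) + (6 choose 2) + (6 choose 3) + (6 choose 4)
     = 1 + 6 + 15 + 20 + 15
     = 57.

57


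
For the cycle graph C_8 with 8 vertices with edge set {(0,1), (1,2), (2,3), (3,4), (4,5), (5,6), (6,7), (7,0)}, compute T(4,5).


T(C_8; x,y) = x + x^2 + ... + x^(7) + y.
T(4,5) = 4^1 + 4^2 + 4^3 + 4^4 + 4^5 + 4^6 + 4^7 + 5
= 4 + 16 + 64 + 256 + 1024 + 4096 + 16384 + 5
= 21849.

21849


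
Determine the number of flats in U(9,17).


Flats of U(9,17): every subset of size < 9 is a flat, plus E itself.
Count = C(17,0) + C(17,1) + C(17,2) + C(17,3) + C(17,4) + C(17,5) + C(17,6) + C(17,7) + C(17,8) + 1
     = 1 + 17 + 136 + 680 + 2380 + 6188 + 12376 + 19448 + 24310 + 1
     = 65537.

65537


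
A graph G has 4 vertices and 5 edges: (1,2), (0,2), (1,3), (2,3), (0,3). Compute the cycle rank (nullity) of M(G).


Cycle rank (nullity) = |E| - r(M) = |E| - (|V| - c).
|E| = 5, |V| = 4, c = 1.
Nullity = 5 - (4 - 1) = 5 - 3 = 2.

2


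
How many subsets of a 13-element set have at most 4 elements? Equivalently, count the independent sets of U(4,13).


Independent sets of U(4,13) are all subsets of size <= 4.
Count = (13 choose 0) + (13 choose 1) + (13 choose 2) + (13 choose 3) + (13 choose 4)
     = 1 + 13 + 78 + 286 + 715
     = 1093.

1093


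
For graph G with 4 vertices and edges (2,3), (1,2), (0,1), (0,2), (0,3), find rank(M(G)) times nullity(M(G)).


r(M) = |V| - c = 4 - 1 = 3.
nullity = |E| - r(M) = 5 - 3 = 2.
Product = 3 * 2 = 6.

6


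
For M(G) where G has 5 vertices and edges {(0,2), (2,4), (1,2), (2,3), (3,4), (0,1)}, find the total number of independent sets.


An independent set in a graphic matroid is an acyclic edge subset.
G has 5 vertices and 6 edges.
Enumerate all 2^6 = 64 subsets, checking for acyclicity.
Total independent sets = 49.

49


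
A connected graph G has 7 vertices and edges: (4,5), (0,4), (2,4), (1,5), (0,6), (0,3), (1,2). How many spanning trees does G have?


By Kirchhoff's matrix tree theorem, the number of spanning trees equals
the determinant of any cofactor of the Laplacian matrix L.
G has 7 vertices and 7 edges.
Computing the (6 x 6) cofactor determinant gives 4.

4


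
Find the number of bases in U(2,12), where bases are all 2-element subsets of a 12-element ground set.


Bases of U(2,12) are all 2-element subsets of the 12-element ground set.
Number of bases = C(12,2).
(12 choose 2) = 66.

66


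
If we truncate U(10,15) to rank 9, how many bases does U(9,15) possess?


Truncating U(10,15) to rank 9 gives U(9,15).
Bases of U(9,15) are all 9-element subsets of 15 elements.
Number of bases = (15 choose 9) = 5005.

5005


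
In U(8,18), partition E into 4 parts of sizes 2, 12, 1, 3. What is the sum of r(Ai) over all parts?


r(Ai) = min(|Ai|, 8) for each part.
Sum = min(2,8) + min(12,8) + min(1,8) + min(3,8)
    = 2 + 8 + 1 + 3
    = 14.

14


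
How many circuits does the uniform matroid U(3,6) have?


In U(3,6), circuits are the (4)-element subsets.
Any set of 4 elements is dependent, and removing any one element gives
an independent set of size 3, so it is a minimal dependent set.
Number of circuits = C(6,4) = (6 * 5 * 4 * 3) / (1 * 2 * 3 * 4) = 15.

15


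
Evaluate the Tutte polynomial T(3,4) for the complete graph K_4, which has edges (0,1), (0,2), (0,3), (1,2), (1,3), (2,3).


T(K_4; x,y) = x^3 + 3x^2 + 4xy + 2x + y^3 + 3y^2 + 2y.
Substituting x=3, y=4:
= 27 + 27 + 48 + 6 + 64 + 48 + 8
= 228.

228


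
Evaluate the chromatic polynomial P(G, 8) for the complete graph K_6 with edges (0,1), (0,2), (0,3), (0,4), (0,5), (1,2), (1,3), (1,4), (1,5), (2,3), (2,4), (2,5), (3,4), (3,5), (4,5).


P(K_6, k) = k(k-1)(k-2)...(k-5).
P(8) = (8) * (7) * (6) * (5) * (4) * (3) = 20160.

20160


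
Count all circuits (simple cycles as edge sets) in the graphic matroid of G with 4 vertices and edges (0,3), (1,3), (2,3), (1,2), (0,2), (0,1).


A circuit in a graphic matroid = edge set of a simple cycle.
G has 4 vertices and 6 edges.
Enumerating all minimal edge subsets forming cycles...
Total circuits found: 7.

7


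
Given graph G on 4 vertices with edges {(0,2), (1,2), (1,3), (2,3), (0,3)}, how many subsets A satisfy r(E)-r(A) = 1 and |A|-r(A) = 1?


R(x,y) = sum over A in 2^E of x^(r(E)-r(A)) * y^(|A|-r(A)).
G has 4 vertices, 5 edges. r(E) = 3.
Enumerate all 2^5 = 32 subsets.
Count subsets with r(E)-r(A)=1 and |A|-r(A)=1: 2.

2


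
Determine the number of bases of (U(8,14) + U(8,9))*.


(M1+M2)* = M1* + M2*.
M1* = U(6,14), bases: C(14,6) = 3003.
M2* = U(1,9), bases: C(9,1) = 9.
|B(M*)| = 3003 * 9 = 27027.

27027


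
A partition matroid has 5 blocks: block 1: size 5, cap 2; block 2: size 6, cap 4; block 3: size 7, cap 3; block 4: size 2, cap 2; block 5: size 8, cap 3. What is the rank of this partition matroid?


Rank of a partition matroid = sum of min(|Si|, ci) for each block.
= min(5,2) + min(6,4) + min(7,3) + min(2,2) + min(8,3)
= 2 + 4 + 3 + 2 + 3
= 14.

14


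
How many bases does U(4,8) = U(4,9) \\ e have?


Deleting e from U(4,9) gives U(4,8) since n > r.
Bases of U(4,8) = C(8,4) = (8 * 7 * 6 * 5) / (1 * 2 * 3 * 4) = 70.

70


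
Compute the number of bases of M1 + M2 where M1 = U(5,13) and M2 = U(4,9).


Bases of a direct sum M1 + M2: |B| = |B(M1)| * |B(M2)|.
|B(U(5,13))| = C(13,5) = 1287.
|B(U(4,9))| = C(9,4) = 126.
Total bases = 1287 * 126 = 162162.

162162


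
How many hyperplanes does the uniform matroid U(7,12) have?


Hyperplanes of U(7,12) are flats of rank 6.
In a uniform matroid, these are exactly the (6)-element subsets.
Count = C(12,6) = 12! / (6! * 6!) = 924.

924


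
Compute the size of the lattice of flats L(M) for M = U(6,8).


Flats of U(6,8): every subset of size < 6 is a flat, plus E itself.
Count = (8 choose 0) + (8 choose 1) + (8 choose 2) + (8 choose 3) + (8 choose 4) + (8 choose 5) + 1
     = 1 + 8 + 28 + 56 + 70 + 56 + 1
     = 220.

220


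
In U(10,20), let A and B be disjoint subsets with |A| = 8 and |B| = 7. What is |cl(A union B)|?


|A union B| = 8 + 7 = 15 (disjoint).
In U(10,20), cl(S) = S if |S| < 10, else cl(S) = E.
Since 15 >= 10, cl(A union B) = E.
|cl(A union B)| = 20.

20


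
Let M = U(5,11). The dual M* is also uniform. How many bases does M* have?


The dual of U(r,n) is U(n-r, n) = U(6,11).
Bases of U(6,11) are all (6)-element subsets.
|B(M*)| = C(11,6) = 462.

462


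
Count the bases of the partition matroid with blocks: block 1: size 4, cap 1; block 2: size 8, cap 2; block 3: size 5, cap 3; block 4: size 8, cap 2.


A basis picks exactly ci elements from block i.
Number of bases = product of C(|Si|, ci).
= C(4,1) * C(8,2) * C(5,3) * C(8,2)
= 4 * 28 * 10 * 28
= 31360.

31360


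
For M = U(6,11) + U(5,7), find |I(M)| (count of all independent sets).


For a direct sum, |I(M1+M2)| = |I(M1)| * |I(M2)|.
|I(U(6,11))| = sum C(11,k) for k=0..6 = 1486.
|I(U(5,7))| = sum C(7,k) for k=0..5 = 120.
Total = 1486 * 120 = 178320.

178320


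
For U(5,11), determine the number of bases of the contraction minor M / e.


Contracting e from U(5,11) gives U(4,10).
Bases of U(4,10) = C(10,4) = 10! / (4! * 6!) = 210.

210


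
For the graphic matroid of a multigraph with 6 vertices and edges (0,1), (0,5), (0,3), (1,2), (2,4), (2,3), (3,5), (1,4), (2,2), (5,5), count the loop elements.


In a graphic matroid, a loop is a self-loop edge (u,u) with rank 0.
Examining all 10 edges for self-loops...
Self-loops found: (2,2), (5,5)
Number of loops = 2.

2


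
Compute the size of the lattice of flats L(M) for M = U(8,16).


Flats of U(8,16): every subset of size < 8 is a flat, plus E itself.
Count = (16 choose 0) + (16 choose 1) + (16 choose 2) + (16 choose 3) + (16 choose 4) + (16 choose 5) + (16 choose 6) + (16 choose 7) + 1
     = 1 + 16 + 120 + 560 + 1820 + 4368 + 8008 + 11440 + 1
     = 26334.

26334


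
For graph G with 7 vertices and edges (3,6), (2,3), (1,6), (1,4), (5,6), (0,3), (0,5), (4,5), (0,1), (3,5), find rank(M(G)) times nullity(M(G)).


r(M) = |V| - c = 7 - 1 = 6.
nullity = |E| - r(M) = 10 - 6 = 4.
Product = 6 * 4 = 24.

24


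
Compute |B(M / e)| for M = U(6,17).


Contracting e from U(6,17) gives U(5,16).
Bases of U(5,16) = (16 choose 5) = 4368.

4368


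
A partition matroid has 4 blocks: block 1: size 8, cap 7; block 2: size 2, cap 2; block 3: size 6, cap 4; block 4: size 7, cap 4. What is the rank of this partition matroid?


Rank of a partition matroid = sum of min(|Si|, ci) for each block.
= min(8,7) + min(2,2) + min(6,4) + min(7,4)
= 7 + 2 + 4 + 4
= 17.

17


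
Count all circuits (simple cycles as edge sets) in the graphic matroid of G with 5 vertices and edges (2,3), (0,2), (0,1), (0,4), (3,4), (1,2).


A circuit in a graphic matroid = edge set of a simple cycle.
G has 5 vertices and 6 edges.
Enumerating all minimal edge subsets forming cycles...
Total circuits found: 3.

3


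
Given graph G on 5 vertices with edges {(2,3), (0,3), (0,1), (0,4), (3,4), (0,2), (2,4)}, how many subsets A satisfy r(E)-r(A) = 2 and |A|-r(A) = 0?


R(x,y) = sum over A in 2^E of x^(r(E)-r(A)) * y^(|A|-r(A)).
G has 5 vertices, 7 edges. r(E) = 4.
Enumerate all 2^7 = 128 subsets.
Count subsets with r(E)-r(A)=2 and |A|-r(A)=0: 21.

21


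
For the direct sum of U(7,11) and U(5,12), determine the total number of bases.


Bases of a direct sum M1 + M2: |B| = |B(M1)| * |B(M2)|.
|B(U(7,11))| = C(11,7) = 330.
|B(U(5,12))| = C(12,5) = 792.
Total bases = 330 * 792 = 261360.

261360


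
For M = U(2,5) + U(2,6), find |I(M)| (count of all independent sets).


For a direct sum, |I(M1+M2)| = |I(M1)| * |I(M2)|.
|I(U(2,5))| = sum C(5,k) for k=0..2 = 16.
|I(U(2,6))| = sum C(6,k) for k=0..2 = 22.
Total = 16 * 22 = 352.

352


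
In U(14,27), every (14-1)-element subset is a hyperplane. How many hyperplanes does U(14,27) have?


Hyperplanes of U(14,27) are flats of rank 13.
In a uniform matroid, these are exactly the (13)-element subsets.
Count = C(27,13) = 27! / (13! * 14!) = 20058300.

20058300


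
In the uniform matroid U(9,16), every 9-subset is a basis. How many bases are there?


Bases of U(9,16) are all 9-element subsets of the 16-element ground set.
Number of bases = C(16,9).
C(16,9) = 11440.

11440


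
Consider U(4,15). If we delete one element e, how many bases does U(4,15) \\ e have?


Deleting e from U(4,15) gives U(4,14) since n > r.
Bases of U(4,14) = (14 choose 4) = 1001.

1001


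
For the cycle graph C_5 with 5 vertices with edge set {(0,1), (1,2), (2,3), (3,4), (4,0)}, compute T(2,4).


T(C_5; x,y) = x + x^2 + ... + x^(4) + y.
T(2,4) = 2^1 + 2^2 + 2^3 + 2^4 + 4
= 2 + 4 + 8 + 16 + 4
= 34.

34


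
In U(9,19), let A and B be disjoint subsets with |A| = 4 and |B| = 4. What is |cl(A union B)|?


|A union B| = 4 + 4 = 8 (disjoint).
In U(9,19), cl(S) = S if |S| < 9, else cl(S) = E.
Since 8 < 9, cl(A union B) = A union B.
|cl(A union B)| = 8.

8
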